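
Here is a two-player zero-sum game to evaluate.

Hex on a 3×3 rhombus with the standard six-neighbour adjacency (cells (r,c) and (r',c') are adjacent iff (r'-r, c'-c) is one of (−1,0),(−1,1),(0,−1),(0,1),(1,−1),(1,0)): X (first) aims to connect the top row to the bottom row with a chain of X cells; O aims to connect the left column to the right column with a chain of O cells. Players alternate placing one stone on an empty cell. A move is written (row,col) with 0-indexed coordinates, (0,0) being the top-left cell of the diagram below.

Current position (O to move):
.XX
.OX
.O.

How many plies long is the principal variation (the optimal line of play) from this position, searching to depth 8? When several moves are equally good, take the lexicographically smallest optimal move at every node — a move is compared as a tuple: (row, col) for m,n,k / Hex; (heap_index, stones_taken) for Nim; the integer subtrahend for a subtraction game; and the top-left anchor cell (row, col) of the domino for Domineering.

PV length from [.XX/.OX/.O.]: 3 plies

p1 O@[.XX/.OX/.O.]: (0,0)[OXX/.OX/.O.]-1 (1,0)[.XX/OOX/.O.]-1 (2,0)[.XX/.OX/OO.]-1 (2,2)[.XX/.OX/.OO]+1*
p2 X@[.XX/.OX/.OO]: (0,0)[XXX/.OX/.OO]-1* (1,0)[.XX/XOX/.OO]-1 (2,0)[.XX/.OX/XOO]-1
p3 O@[XXX/.OX/.OO]: (1,0)[XXX/OOX/.OO]+1* (2,0)[XXX/.OX/OOO]+1
p4 X@[XXX/OOX/.OO] terminal -1; root [.XX/.OX/.O.] d8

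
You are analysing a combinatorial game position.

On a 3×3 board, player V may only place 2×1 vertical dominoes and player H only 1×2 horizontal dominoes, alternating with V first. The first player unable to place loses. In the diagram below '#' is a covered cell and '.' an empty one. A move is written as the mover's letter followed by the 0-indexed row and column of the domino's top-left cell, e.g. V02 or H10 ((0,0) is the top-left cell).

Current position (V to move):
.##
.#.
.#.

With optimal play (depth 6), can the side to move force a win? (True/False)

p1 V@[.##/.#./.#.]: V00[###/##./.#.]+1* V10[.##/##./##.]+1 V12[.##/.##/.##]+1
p2 H@[###/##./.#.] terminal -1; root [.##/.#./.#.] d6

V winning at [.##/.#./.#.]: True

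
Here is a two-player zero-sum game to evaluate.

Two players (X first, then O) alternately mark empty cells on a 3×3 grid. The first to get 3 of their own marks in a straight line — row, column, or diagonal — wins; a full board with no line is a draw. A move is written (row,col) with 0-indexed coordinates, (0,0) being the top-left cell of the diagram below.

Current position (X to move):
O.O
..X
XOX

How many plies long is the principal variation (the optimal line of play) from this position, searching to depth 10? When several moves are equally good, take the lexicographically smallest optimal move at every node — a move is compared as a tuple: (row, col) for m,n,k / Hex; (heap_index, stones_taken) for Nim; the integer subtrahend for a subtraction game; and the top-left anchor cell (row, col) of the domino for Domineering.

PV length from [O.O/..X/XOX]: 3 plies

[O.O/..X/XOX] X move#1: (0,1):+0/OXO/..X/XOX*, (1,0):-1/O.O/X.X/XOX, (1,1):-1/O.O/.XX/XOX
[OXO/..X/XOX] O move#2: (1,0):+0/OXO/O.X/XOX*, (1,1):+0/OXO/.OX/XOX
[OXO/O.X/XOX] X move#3: (1,1):+0/OXO/OXX/XOX*
[OXO/OXX/XOX] end (terminal +0, O#4); searched O.O/..X/XOX to 10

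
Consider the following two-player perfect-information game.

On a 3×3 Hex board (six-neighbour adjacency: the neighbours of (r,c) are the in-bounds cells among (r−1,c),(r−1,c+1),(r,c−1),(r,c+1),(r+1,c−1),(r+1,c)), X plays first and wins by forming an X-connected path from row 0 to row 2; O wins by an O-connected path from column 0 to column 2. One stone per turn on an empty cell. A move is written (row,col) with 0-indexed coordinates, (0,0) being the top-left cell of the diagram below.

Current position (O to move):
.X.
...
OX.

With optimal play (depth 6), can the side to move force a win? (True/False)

[.X./.../OX.] O move#1: (0,0):-1/OX./.../OX., (0,2):-1/.XO/.../OX., (1,0):-1/.X./O../OX., (1,1):+1/.X./.O./OX.*, (1,2):-1/.X./..O/OX., (2,2):-1/.X./.../OXO
[.X./.O./OX.] X move#2: (0,0):-1/XX./.O./OX.*, (0,2):-1/.XX/.O./OX., (1,0):-1/.X./XO./OX., (1,2):-1/.X./.OX/OX., (2,2):-1/.X./.O./OXX
[XX./.O./OX.] O move#3: (0,2):+1/XXO/.O./OX.*, (1,0):+1/XX./OO./OX., (1,2):+1/XX./.OO/OX., (2,2):+1/XX./.O./OXO
[XXO/.O./OX.] end (terminal -1, X#4); searched .X./.../OX. to 6

O winning at [.X./.../OX.]: True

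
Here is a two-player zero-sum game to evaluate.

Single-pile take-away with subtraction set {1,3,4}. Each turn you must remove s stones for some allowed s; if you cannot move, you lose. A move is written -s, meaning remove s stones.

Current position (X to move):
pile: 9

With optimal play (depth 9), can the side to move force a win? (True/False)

X winning at [9]: False

[9] X move#1: -1:-1/8*, -3:-1/6, -4:-1/5
[8] O move#2: -1:+1/7*, -3:-1/5, -4:-1/4
[7] X move#3: -1:-1/6*, -3:-1/4, -4:-1/3
[6] O move#4: -1:-1/5, -3:-1/3, -4:+1/2*
[2] X move#5: -1:-1/1*
[1] O move#6: -1:+1/0*
[0] end (terminal -1, X#7); searched 9 to 9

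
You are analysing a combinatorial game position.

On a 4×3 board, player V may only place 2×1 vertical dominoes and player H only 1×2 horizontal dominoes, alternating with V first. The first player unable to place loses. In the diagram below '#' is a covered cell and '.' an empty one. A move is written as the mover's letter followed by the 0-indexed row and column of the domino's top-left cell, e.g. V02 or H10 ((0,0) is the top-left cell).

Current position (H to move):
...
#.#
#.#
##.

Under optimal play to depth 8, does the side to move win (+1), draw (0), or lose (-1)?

p1 H@[.../#.#/#.#/##.]: H00[##./#.#/#.#/##.]-1* H01[.##/#.#/#.#/##.]-1
p2 V@[##./#.#/#.#/##.]: V11[##./###/###/##.]+1*
p3 H@[##./###/###/##.] terminal -1; root [.../#.#/#.#/##.] d8

value(.../#.#/#.#/##., H) = -1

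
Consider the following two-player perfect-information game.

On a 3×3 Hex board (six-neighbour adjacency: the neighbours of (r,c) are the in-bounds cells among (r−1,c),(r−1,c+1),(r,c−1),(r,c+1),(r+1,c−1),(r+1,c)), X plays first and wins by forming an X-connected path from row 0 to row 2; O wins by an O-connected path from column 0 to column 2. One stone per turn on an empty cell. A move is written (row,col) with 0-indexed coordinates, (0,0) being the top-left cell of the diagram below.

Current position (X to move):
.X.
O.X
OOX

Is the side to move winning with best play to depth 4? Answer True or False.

p1 X@[.X./O.X/OOX]: (0,0)[XX./O.X/OOX]+1* (0,2)[.XX/O.X/OOX]+1 (1,1)[.X./OXX/OOX]+1
p2 O@[XX./O.X/OOX]: (0,2)[XXO/O.X/OOX]-1* (1,1)[XX./OOX/OOX]-1
p3 X@[XXO/O.X/OOX]: (1,1)[XXO/OXX/OOX]+1*
p4 O@[XXO/OXX/OOX] terminal -1; root [.X./O.X/OOX] d4

X winning at [.X./O.X/OOX]: True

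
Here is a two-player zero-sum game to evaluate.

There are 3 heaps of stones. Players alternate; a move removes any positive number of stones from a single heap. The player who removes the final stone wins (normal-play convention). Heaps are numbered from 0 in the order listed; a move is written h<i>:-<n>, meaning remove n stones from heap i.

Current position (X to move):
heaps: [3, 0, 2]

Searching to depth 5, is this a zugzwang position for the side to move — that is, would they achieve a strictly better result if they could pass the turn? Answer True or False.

[(3,0,2)] X move#1: h0:-1:+1/(2,0,2)*, h0:-2:-1/(1,0,2), h0:-3:-1/(0,0,2), h2:-1:-1/(3,0,1), h2:-2:-1/(3,0,0)
[(2,0,2)] O move#2: h0:-1:-1/(1,0,2)*, h0:-2:-1/(0,0,2), h2:-1:-1/(2,0,1), h2:-2:-1/(2,0,0)
[(1,0,2)] X move#3: h0:-1:-1/(0,0,2), h2:-1:+1/(1,0,1)*, h2:-2:-1/(1,0,0)
[(1,0,1)] O move#4: h0:-1:-1/(0,0,1)*, h2:-1:-1/(1,0,0)
[(0,0,1)] X move#5: h2:-1:+1/(0,0,0)*
[(0,0,0)] end (terminal -1, O#6); searched (3,0,2) to 5
suppose X passes — search the same position with O to move:
pass> [(3,0,2)] O move#1: h0:-1:+1/(2,0,2)*, h0:-2:-1/(1,0,2), h0:-3:-1/(0,0,2), h2:-1:-1/(3,0,1), h2:-2:-1/(3,0,0)
pass> [(2,0,2)] X move#2: h0:-1:-1/(1,0,2)*, h0:-2:-1/(0,0,2), h2:-1:-1/(2,0,1), h2:-2:-1/(2,0,0)
pass> [(1,0,2)] O move#3: h0:-1:-1/(0,0,2), h2:-1:+1/(1,0,1)*, h2:-2:-1/(1,0,0)
pass> [(1,0,1)] X move#4: h0:-1:-1/(0,0,1)*, h2:-1:-1/(1,0,0)
pass> [(0,0,1)] O move#5: h2:-1:+1/(0,0,0)*
pass> [(0,0,0)] end (terminal -1, X#6); searched (3,0,2) to 5
for X: play +1, pass -1

zugzwang((3,0,2), X) = False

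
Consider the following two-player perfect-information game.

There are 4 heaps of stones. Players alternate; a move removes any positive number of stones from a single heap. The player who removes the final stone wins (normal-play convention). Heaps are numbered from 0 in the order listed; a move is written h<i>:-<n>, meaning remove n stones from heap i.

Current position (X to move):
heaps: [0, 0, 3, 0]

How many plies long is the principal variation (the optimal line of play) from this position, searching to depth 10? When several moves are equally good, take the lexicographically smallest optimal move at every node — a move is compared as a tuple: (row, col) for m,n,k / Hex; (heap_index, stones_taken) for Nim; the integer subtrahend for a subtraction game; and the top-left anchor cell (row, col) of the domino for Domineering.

ply 1, X at (0,0,3,0) | h2:-1=-1→(0,0,2,0); h2:-2=-1→(0,0,1,0); h2:-3=+1→(0,0,0,0)*
ply 2: (0,0,0,0) is terminal -1 (O); from (0,0,3,0) depth 10

PV length from [(0,0,3,0)]: 1 ply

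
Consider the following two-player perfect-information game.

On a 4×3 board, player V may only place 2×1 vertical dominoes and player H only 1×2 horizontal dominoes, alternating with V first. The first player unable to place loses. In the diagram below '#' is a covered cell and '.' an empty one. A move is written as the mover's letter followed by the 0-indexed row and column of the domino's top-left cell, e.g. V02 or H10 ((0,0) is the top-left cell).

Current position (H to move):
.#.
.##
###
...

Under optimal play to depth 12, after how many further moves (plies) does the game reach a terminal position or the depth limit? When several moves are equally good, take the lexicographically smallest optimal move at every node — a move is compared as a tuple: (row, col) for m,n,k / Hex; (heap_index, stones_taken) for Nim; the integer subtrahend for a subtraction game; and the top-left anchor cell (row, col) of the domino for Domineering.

PV length from [.#./.##/###/...]: 2 plies

[.#./.##/###/...] H move#1: H30:-1/.#./.##/###/##.*, H31:-1/.#./.##/###/.##
[.#./.##/###/##.] V move#2: V00:+1/##./###/###/##.*
[##./###/###/##.] end (terminal -1, H#3); searched .#./.##/###/... to 12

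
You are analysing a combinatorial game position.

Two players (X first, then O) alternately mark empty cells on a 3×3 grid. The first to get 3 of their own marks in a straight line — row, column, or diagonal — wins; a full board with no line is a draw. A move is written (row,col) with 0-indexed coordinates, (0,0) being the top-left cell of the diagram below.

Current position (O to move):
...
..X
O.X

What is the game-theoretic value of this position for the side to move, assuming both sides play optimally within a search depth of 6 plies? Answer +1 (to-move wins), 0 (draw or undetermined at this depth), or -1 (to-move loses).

p1 O@[.../..X/O.X]: (0,0)[O../..X/O.X]-1* (0,1)[.O./..X/O.X]-1 (0,2)[..O/..X/O.X]-1 (1,0)[.../O.X/O.X]-1 (1,1)[.../.OX/O.X]-1 (2,1)[.../..X/OOX]-1
p2 X@[O../..X/O.X]: (0,1)[OX./..X/O.X]-1 (0,2)[O.X/..X/O.X]+1* (1,0)[O../X.X/O.X]+1 (1,1)[O../.XX/O.X]-1 (2,1)[O../..X/OXX]-1
p3 O@[O.X/..X/O.X] terminal -1; root [.../..X/O.X] d6

value(.../..X/O.X, O) = -1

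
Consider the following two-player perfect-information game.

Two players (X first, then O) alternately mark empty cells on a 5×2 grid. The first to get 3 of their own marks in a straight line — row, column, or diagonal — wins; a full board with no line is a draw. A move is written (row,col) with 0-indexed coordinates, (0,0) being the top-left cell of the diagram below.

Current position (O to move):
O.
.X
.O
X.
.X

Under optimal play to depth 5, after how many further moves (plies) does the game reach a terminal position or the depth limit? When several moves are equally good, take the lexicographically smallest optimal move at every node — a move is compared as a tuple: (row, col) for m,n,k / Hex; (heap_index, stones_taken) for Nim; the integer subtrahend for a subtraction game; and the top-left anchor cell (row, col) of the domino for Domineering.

p1 O@[O./.X/.O/X./.X]: (0,1)[OO/.X/.O/X./.X]-1 (1,0)[O./OX/.O/X./.X]+0* (2,0)[O./.X/OO/X./.X]+0 (3,1)[O./.X/.O/XO/.X]-1 (4,0)[O./.X/.O/X./OX]+0
p2 X@[O./OX/.O/X./.X]: (0,1)[OX/OX/.O/X./.X]-1 (2,0)[O./OX/XO/X./.X]+0* (3,1)[O./OX/.O/XX/.X]-1 (4,0)[O./OX/.O/X./XX]-1
p3 O@[O./OX/XO/X./.X]: (0,1)[OO/OX/XO/X./.X]-1 (3,1)[O./OX/XO/XO/.X]-1 (4,0)[O./OX/XO/X./OX]+0*
p4 X@[O./OX/XO/X./OX]: (0,1)[OX/OX/XO/X./OX]+0* (3,1)[O./OX/XO/XX/OX]+0
p5 O@[OX/OX/XO/X./OX]: (3,1)[OX/OX/XO/XO/OX]+0*
p6 X@[OX/OX/XO/XO/OX] terminal +0; root [O./.X/.O/X./.X] d5

PV length from [O./.X/.O/X./.X]: 5 plies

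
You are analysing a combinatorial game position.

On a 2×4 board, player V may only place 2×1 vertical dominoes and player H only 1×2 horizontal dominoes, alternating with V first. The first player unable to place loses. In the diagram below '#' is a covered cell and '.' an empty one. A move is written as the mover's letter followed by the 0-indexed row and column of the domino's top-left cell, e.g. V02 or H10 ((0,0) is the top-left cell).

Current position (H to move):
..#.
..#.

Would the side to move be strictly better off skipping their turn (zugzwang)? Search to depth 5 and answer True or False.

zugzwang(..#./..#., H) = False

p1 H@[..#./..#.]: H00[###./..#.]+1* H10[..#./###.]+1
p2 V@[###./..#.]: V03[####/..##]-1*
p3 H@[####/..##]: H10[####/####]+1*
p4 V@[####/####] terminal -1; root [..#./..#.] d5
pass branch (V moves first from the same position):
  | p1 V@[..#./..#.]: V00[#.#./#.#.]+1* V01[.##./.##.]+1 V03[..##/..##]-1
  | p2 H@[#.#./#.#.] terminal -1; root [..#./..#.] d5
H moving scores +1; H passing scores -1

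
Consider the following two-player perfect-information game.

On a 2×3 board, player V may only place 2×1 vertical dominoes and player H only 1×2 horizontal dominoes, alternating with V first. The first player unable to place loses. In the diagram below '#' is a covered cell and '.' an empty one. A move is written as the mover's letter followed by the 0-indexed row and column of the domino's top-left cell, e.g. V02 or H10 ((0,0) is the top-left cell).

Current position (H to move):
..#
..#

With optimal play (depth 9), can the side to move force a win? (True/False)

H winning at [..#/..#]: True

[..#/..#] H move#1: H00:+1/###/..#*, H10:+1/..#/###
[###/..#] end (terminal -1, V#2); searched ..#/..# to 9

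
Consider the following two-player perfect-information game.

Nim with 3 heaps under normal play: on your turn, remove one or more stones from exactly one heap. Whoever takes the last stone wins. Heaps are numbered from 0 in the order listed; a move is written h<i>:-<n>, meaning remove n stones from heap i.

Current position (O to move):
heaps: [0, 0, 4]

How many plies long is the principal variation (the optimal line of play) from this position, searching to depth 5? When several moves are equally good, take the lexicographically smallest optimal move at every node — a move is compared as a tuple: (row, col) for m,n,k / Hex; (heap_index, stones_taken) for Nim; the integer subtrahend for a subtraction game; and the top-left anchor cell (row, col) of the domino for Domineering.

ply 1, O at (0,0,4) | h2:-1=-1→(0,0,3); h2:-2=-1→(0,0,2); h2:-3=-1→(0,0,1); h2:-4=+1→(0,0,0)*
ply 2: (0,0,0) is terminal -1 (X); from (0,0,4) depth 5

PV length from [(0,0,4)]: 1 ply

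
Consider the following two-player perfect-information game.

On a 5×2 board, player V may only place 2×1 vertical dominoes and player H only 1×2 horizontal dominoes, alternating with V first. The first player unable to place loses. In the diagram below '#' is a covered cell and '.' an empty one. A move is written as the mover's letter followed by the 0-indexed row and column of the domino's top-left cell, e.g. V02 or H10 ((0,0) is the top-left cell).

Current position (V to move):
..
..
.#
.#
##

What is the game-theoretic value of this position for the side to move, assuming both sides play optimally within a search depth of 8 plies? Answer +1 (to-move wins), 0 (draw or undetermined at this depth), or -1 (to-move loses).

p1 V@[../../.#/.#/##]: V00[#./#./.#/.#/##]+1* V01[.#/.#/.#/.#/##]+1 V10[../#./##/.#/##]-1 V20[../../##/##/##]-1
p2 H@[#./#./.#/.#/##] terminal -1; root [../../.#/.#/##] d8

value(../../.#/.#/##, V) = +1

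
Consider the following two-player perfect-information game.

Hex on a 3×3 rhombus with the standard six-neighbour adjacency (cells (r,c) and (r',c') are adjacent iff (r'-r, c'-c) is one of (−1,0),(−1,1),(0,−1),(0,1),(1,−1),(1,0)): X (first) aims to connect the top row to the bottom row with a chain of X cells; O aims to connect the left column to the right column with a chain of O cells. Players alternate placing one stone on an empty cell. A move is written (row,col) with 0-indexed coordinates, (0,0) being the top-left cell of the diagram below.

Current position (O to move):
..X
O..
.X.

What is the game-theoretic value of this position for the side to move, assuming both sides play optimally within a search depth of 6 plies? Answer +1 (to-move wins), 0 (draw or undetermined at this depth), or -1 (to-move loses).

value(..X/O../.X., O) = -1

p1 O@[..X/O../.X.]: (0,0)[O.X/O../.X.]-1* (0,1)[.OX/O../.X.]-1 (1,1)[..X/OO./.X.]-1 (1,2)[..X/O.O/.X.]-1 (2,0)[..X/O../OX.]-1 (2,2)[..X/O../.XO]-1
p2 X@[O.X/O../.X.]: (0,1)[OXX/O../.X.]+1* (1,1)[O.X/OX./.X.]+1 (1,2)[O.X/O.X/.X.]+1 (2,0)[O.X/O../XX.]+1 (2,2)[O.X/O../.XX]+1
p3 O@[OXX/O../.X.]: (1,1)[OXX/OO./.X.]-1* (1,2)[OXX/O.O/.X.]-1 (2,0)[OXX/O../OX.]-1 (2,2)[OXX/O../.XO]-1
p4 X@[OXX/OO./.X.]: (1,2)[OXX/OOX/.X.]+1* (2,0)[OXX/OO./XX.]-1 (2,2)[OXX/OO./.XX]-1
p5 O@[OXX/OOX/.X.] terminal -1; root [..X/O../.X.] d6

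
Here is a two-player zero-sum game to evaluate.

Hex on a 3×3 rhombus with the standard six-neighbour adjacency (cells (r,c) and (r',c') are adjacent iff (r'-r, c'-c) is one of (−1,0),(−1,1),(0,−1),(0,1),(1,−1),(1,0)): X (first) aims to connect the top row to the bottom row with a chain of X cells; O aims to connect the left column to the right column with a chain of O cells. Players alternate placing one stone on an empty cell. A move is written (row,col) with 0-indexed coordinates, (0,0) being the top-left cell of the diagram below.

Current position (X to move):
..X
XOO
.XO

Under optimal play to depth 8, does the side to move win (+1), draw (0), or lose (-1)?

value(..X/XOO/.XO, X) = +1

p1 X@[..X/XOO/.XO]: (0,0)[X.X/XOO/.XO]-1 (0,1)[.XX/XOO/.XO]-1 (2,0)[..X/XOO/XXO]+1*
p2 O@[..X/XOO/XXO]: (0,0)[O.X/XOO/XXO]-1* (0,1)[.OX/XOO/XXO]-1
p3 X@[O.X/XOO/XXO]: (0,1)[OXX/XOO/XXO]+1*
p4 O@[OXX/XOO/XXO] terminal -1; root [..X/XOO/.XO] d8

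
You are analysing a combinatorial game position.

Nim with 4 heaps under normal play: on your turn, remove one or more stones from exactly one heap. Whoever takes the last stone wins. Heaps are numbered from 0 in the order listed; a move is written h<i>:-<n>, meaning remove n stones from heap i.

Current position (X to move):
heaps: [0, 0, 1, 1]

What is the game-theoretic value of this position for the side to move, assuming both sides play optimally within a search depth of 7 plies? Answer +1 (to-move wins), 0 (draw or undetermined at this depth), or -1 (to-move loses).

[(0,0,1,1)] X move#1: h2:-1:-1/(0,0,0,1)*, h3:-1:-1/(0,0,1,0)
[(0,0,0,1)] O move#2: h3:-1:+1/(0,0,0,0)*
[(0,0,0,0)] end (terminal -1, X#3); searched (0,0,1,1) to 7

value((0,0,1,1), X) = -1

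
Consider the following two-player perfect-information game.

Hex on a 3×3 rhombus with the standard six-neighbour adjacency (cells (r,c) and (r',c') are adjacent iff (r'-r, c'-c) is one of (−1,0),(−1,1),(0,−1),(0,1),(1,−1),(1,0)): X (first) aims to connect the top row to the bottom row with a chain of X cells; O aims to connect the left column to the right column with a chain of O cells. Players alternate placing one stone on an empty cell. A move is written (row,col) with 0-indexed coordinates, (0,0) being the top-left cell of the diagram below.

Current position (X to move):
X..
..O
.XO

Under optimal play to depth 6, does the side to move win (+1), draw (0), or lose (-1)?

value(X../..O/.XO, X) = +1

p1 X@[X../..O/.XO]: (0,1)[XX./..O/.XO]-1 (0,2)[X.X/..O/.XO]-1 (1,0)[X../X.O/.XO]+1* (1,1)[X../.XO/.XO]+1 (2,0)[X../..O/XXO]+1
p2 O@[X../X.O/.XO]: (0,1)[XO./X.O/.XO]-1* (0,2)[X.O/X.O/.XO]-1 (1,1)[X../XOO/.XO]-1 (2,0)[X../X.O/OXO]-1
p3 X@[XO./X.O/.XO]: (0,2)[XOX/X.O/.XO]+1* (1,1)[XO./XXO/.XO]+1 (2,0)[XO./X.O/XXO]+1
p4 O@[XOX/X.O/.XO]: (1,1)[XOX/XOO/.XO]-1* (2,0)[XOX/X.O/OXO]-1
p5 X@[XOX/XOO/.XO]: (2,0)[XOX/XOO/XXO]+1*
p6 O@[XOX/XOO/XXO] terminal -1; root [X../..O/.XO] d6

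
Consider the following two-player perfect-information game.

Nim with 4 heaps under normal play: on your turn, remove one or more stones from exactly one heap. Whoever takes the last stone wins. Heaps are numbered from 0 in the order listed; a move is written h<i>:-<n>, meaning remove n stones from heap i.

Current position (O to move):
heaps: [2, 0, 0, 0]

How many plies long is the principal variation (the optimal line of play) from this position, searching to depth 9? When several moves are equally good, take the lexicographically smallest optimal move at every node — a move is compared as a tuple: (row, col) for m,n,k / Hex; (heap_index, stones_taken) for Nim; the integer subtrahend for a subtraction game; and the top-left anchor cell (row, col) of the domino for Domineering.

ply 1, O at (2,0,0,0) | h0:-1=-1→(1,0,0,0); h0:-2=+1→(0,0,0,0)*
ply 2: (0,0,0,0) is terminal -1 (X); from (2,0,0,0) depth 9

PV length from [(2,0,0,0)]: 1 ply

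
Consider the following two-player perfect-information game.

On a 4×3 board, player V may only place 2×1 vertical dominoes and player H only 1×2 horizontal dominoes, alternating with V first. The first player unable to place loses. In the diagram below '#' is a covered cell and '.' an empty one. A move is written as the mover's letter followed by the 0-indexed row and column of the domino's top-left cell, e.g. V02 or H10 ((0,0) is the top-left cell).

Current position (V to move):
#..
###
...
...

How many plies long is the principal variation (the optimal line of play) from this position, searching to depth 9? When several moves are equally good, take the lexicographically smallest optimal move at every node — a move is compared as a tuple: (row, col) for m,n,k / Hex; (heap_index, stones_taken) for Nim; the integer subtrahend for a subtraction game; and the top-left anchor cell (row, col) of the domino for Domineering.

PV length from [#../###/.../...]: 3 plies

p1 V@[#../###/.../...]: V20[#../###/#../#..]-1 V21[#../###/.#./.#.]+1* V22[#../###/..#/..#]-1
p2 H@[#../###/.#./.#.]: H01[###/###/.#./.#.]-1*
p3 V@[###/###/.#./.#.]: V20[###/###/##./##.]+1* V22[###/###/.##/.##]+1
p4 H@[###/###/##./##.] terminal -1; root [#../###/.../...] d9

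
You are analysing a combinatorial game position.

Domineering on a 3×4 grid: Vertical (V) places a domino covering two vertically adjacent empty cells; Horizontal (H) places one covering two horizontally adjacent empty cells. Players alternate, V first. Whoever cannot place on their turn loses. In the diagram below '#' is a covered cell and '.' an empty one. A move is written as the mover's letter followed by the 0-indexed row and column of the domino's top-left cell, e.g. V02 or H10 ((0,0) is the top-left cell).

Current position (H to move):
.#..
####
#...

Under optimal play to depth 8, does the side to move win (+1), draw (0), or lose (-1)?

value(.#../####/#..., H) = +1

ply 1, H at .#../####/#... | H02=+1→.###/####/#...*; H21=+1→.#../####/###.; H22=+1→.#../####/#.##
ply 2: .###/####/#... is terminal -1 (V); from .#../####/#... depth 8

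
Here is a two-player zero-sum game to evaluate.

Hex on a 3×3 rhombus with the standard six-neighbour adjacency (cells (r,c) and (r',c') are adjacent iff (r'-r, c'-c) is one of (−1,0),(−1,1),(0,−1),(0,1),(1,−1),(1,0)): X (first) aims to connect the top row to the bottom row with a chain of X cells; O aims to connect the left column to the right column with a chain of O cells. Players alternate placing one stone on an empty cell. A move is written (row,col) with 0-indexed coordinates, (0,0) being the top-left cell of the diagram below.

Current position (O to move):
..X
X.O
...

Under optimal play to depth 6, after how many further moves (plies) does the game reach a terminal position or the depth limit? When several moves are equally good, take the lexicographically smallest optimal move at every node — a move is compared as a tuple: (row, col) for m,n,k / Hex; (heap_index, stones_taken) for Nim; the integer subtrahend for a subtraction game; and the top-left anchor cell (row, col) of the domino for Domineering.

PV length from [..X/X.O/...]: 5 plies

[..X/X.O/...] O move#1: (0,0):-1/O.X/X.O/..., (0,1):-1/.OX/X.O/..., (1,1):-1/..X/XOO/..., (2,0):+1/..X/X.O/O..*, (2,1):-1/..X/X.O/.O., (2,2):-1/..X/X.O/..O
[..X/X.O/O..] X move#2: (0,0):-1/X.X/X.O/O..*, (0,1):-1/.XX/X.O/O.., (1,1):-1/..X/XXO/O.., (2,1):-1/..X/X.O/OX., (2,2):-1/..X/X.O/O.X
[X.X/X.O/O..] O move#3: (0,1):+1/XOX/X.O/O..*, (1,1):+1/X.X/XOO/O.., (2,1):+1/X.X/X.O/OO., (2,2):+1/X.X/X.O/O.O
[XOX/X.O/O..] X move#4: (1,1):-1/XOX/XXO/O..*, (2,1):-1/XOX/X.O/OX., (2,2):-1/XOX/X.O/O.X
[XOX/XXO/O..] O move#5: (2,1):+1/XOX/XXO/OO.*, (2,2):-1/XOX/XXO/O.O
[XOX/XXO/OO.] end (terminal -1, X#6); searched ..X/X.O/... to 6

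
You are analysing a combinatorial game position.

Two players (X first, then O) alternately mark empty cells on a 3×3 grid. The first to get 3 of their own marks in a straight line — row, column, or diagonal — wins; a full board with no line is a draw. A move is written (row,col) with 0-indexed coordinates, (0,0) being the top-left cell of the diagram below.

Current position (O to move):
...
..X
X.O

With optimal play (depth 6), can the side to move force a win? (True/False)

O winning at [.../..X/X.O]: False

ply 1, O at .../..X/X.O | (0,0)=-1→O../..X/X.O; (0,1)=-1→.O./..X/X.O; (0,2)=-1→..O/..X/X.O; (1,0)=+0→.../O.X/X.O*; (1,1)=+0→.../.OX/X.O; (2,1)=-1→.../..X/XOO
ply 2, X at .../O.X/X.O | (0,0)=+0→X../O.X/X.O*; (0,1)=+0→.X./O.X/X.O; (0,2)=+0→..X/O.X/X.O; (1,1)=+0→.../OXX/X.O; (2,1)=+0→.../O.X/XXO
ply 3, O at X../O.X/X.O | (0,1)=+0→XO./O.X/X.O*; (0,2)=+0→X.O/O.X/X.O; (1,1)=+0→X../OOX/X.O; (2,1)=-1→X../O.X/XOO
ply 4, X at XO./O.X/X.O | (0,2)=+0→XOX/O.X/X.O*; (1,1)=+0→XO./OXX/X.O; (2,1)=+0→XO./O.X/XXO
ply 5, O at XOX/O.X/X.O | (1,1)=+0→XOX/OOX/X.O*; (2,1)=-1→XOX/O.X/XOO
ply 6, X at XOX/OOX/X.O | (2,1)=+0→XOX/OOX/XXO*
ply 7: XOX/OOX/XXO is terminal +0 (O); from .../..X/X.O depth 6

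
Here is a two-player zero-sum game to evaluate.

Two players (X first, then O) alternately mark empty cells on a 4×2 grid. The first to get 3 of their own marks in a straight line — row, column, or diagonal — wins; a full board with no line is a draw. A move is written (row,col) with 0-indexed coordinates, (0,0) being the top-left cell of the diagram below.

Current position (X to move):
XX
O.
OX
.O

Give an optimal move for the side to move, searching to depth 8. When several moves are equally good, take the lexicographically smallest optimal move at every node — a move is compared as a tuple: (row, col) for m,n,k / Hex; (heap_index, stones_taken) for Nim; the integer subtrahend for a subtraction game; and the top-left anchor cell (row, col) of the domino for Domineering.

X's best at [XX/O./OX/.O]: (1,1)

p1 X@[XX/O./OX/.O]: (1,1)[XX/OX/OX/.O]+1* (3,0)[XX/O./OX/XO]+0
p2 O@[XX/OX/OX/.O] terminal -1; root [XX/O./OX/.O] d8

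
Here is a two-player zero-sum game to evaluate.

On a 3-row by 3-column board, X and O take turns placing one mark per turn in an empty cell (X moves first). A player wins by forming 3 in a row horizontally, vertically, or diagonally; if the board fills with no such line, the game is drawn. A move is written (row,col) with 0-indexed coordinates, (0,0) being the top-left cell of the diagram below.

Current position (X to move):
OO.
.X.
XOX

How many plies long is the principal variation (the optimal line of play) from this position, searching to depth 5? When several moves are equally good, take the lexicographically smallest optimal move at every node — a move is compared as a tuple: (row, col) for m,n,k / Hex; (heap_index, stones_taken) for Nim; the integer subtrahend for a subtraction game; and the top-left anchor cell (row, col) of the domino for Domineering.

PV length from [OO./.X./XOX]: 1 ply

ply 1, X at OO./.X./XOX | (0,2)=+1→OOX/.X./XOX*; (1,0)=-1→OO./XX./XOX; (1,2)=-1→OO./.XX/XOX
ply 2: OOX/.X./XOX is terminal -1 (O); from OO./.X./XOX depth 5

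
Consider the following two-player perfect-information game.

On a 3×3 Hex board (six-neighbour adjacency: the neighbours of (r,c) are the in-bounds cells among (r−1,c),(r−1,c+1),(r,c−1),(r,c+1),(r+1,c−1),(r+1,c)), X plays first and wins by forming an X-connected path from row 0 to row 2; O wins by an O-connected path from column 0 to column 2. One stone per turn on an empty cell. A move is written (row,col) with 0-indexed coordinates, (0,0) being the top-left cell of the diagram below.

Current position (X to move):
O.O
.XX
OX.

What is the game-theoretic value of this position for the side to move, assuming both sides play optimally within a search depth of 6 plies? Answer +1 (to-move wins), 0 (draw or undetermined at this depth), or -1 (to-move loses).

value(O.O/.XX/OX., X) = +1

[O.O/.XX/OX.] X move#1: (0,1):+1/OXO/.XX/OX.*, (1,0):-1/O.O/XXX/OX., (2,2):-1/O.O/.XX/OXX
[OXO/.XX/OX.] end (terminal -1, O#2); searched O.O/.XX/OX. to 6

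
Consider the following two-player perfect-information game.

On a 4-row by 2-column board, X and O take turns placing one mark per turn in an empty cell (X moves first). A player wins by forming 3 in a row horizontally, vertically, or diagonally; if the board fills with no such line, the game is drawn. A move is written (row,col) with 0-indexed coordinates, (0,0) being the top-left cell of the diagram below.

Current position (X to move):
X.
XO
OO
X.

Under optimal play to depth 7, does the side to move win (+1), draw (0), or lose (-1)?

value(X./XO/OO/X., X) = -1

[X./XO/OO/X.] X move#1: (0,1):-1/XX/XO/OO/X.*, (3,1):-1/X./XO/OO/XX
[XX/XO/OO/X.] O move#2: (3,1):+1/XX/XO/OO/XO*
[XX/XO/OO/XO] end (terminal -1, X#3); searched X./XO/OO/X. to 7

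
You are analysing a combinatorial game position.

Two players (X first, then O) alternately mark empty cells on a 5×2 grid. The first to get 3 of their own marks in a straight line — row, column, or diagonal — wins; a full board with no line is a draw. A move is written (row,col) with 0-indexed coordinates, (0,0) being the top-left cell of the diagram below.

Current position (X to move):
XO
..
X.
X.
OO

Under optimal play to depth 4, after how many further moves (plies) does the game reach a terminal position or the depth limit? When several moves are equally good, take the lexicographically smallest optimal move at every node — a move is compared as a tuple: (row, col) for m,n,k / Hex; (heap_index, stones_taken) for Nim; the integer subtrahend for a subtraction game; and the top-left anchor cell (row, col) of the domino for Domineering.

p1 X@[XO/../X./X./OO]: (1,0)[XO/X./X./X./OO]+1* (1,1)[XO/.X/X./X./OO]+0 (2,1)[XO/../XX/X./OO]+0 (3,1)[XO/../X./XX/OO]+0
p2 O@[XO/X./X./X./OO] terminal -1; root [XO/../X./X./OO] d4

PV length from [XO/../X./X./OO]: 1 ply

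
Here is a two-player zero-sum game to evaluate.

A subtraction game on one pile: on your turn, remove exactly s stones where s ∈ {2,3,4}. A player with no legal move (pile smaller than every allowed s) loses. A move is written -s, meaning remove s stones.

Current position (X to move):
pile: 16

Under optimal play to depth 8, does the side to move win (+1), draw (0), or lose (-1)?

p1 X@[16]: -2[14]-1 -3[13]+1* -4[12]+1
p2 O@[13]: -2[11]-1* -3[10]-1 -4[9]-1
p3 X@[11]: -2[9]-1 -3[8]-1 -4[7]+1*
p4 O@[7]: -2[5]-1* -3[4]-1 -4[3]-1
p5 X@[5]: -2[3]-1 -3[2]-1 -4[1]+1*
p6 O@[1] terminal -1; root [16] d8

value(16, X) = +1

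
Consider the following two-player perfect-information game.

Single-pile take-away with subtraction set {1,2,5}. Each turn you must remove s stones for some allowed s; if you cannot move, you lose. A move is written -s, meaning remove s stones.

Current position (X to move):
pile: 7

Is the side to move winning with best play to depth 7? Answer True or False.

[7] X move#1: -1:+1/6*, -2:-1/5, -5:-1/2
[6] O move#2: -1:-1/5*, -2:-1/4, -5:-1/1
[5] X move#3: -1:-1/4, -2:+1/3*, -5:+1/0
[3] O move#4: -1:-1/2*, -2:-1/1
[2] X move#5: -1:-1/1, -2:+1/0*
[0] end (terminal -1, O#6); searched 7 to 7

X winning at [7]: True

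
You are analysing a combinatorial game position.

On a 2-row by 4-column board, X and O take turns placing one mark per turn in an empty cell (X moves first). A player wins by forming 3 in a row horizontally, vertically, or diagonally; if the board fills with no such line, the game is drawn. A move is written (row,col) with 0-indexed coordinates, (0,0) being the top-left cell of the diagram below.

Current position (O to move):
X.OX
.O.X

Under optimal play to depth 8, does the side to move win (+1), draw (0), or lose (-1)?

value(X.OX/.O.X, O) = 0

[X.OX/.O.X] O move#1: (0,1):+0/XOOX/.O.X*, (1,0):+0/X.OX/OO.X, (1,2):+0/X.OX/.OOX
[XOOX/.O.X] X move#2: (1,0):+0/XOOX/XO.X*, (1,2):+0/XOOX/.OXX
[XOOX/XO.X] O move#3: (1,2):+0/XOOX/XOOX*
[XOOX/XOOX] end (terminal +0, X#4); searched X.OX/.O.X to 8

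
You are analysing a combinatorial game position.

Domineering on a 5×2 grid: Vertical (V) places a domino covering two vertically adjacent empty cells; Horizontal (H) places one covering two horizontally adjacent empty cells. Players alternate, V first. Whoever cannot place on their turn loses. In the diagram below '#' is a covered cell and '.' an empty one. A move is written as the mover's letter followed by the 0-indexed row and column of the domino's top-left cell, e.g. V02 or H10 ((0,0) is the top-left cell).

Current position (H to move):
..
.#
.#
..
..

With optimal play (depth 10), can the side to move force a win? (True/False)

p1 H@[../.#/.#/../..]: H00[##/.#/.#/../..]-1 H30[../.#/.#/##/..]+1* H40[../.#/.#/../##]+1
p2 V@[../.#/.#/##/..]: V00[#./##/.#/##/..]-1* V10[../##/##/##/..]-1
p3 H@[#./##/.#/##/..]: H40[#./##/.#/##/##]+1*
p4 V@[#./##/.#/##/##] terminal -1; root [../.#/.#/../..] d10

H winning at [../.#/.#/../..]: True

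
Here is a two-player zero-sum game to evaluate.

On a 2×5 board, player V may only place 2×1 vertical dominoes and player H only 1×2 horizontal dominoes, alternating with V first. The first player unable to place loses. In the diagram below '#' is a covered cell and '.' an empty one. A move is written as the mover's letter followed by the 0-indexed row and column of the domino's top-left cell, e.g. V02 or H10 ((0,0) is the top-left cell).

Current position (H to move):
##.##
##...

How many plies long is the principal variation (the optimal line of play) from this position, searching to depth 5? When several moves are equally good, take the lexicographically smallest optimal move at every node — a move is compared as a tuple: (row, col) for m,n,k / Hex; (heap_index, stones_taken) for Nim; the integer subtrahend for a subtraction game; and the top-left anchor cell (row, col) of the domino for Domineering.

[##.##/##...] H move#1: H12:+1/##.##/####.*, H13:-1/##.##/##.##
[##.##/####.] end (terminal -1, V#2); searched ##.##/##... to 5

PV length from [##.##/##...]: 1 ply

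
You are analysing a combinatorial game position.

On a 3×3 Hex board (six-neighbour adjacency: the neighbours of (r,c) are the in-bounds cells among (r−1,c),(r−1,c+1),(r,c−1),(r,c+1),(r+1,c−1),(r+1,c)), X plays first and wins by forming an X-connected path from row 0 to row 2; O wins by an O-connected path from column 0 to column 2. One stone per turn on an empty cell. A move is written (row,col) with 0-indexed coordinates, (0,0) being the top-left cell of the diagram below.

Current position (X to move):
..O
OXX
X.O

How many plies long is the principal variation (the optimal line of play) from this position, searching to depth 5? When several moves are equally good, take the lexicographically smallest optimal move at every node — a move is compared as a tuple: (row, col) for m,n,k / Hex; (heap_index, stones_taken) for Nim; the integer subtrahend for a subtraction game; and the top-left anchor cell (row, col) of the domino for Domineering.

p1 X@[..O/OXX/X.O]: (0,0)[X.O/OXX/X.O]-1 (0,1)[.XO/OXX/X.O]+1* (2,1)[..O/OXX/XXO]-1
p2 O@[.XO/OXX/X.O] terminal -1; root [..O/OXX/X.O] d5

PV length from [..O/OXX/X.O]: 1 ply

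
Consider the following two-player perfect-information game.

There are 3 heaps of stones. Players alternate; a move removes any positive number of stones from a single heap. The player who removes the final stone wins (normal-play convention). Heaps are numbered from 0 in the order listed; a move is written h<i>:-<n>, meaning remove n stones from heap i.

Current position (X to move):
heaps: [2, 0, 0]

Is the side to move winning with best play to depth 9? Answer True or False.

X winning at [(2,0,0)]: True

p1 X@[(2,0,0)]: h0:-1[(1,0,0)]-1 h0:-2[(0,0,0)]+1*
p2 O@[(0,0,0)] terminal -1; root [(2,0,0)] d9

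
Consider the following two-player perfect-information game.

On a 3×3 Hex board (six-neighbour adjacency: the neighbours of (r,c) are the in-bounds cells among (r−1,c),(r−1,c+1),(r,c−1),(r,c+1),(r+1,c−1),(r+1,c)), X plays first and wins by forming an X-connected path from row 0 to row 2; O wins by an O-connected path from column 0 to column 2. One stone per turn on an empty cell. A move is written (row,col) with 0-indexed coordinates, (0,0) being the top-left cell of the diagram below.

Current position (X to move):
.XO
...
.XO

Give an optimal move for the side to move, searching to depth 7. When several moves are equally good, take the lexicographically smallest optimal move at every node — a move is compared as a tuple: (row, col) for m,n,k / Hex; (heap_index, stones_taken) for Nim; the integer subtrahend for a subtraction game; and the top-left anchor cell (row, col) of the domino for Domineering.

ply 1, X at .XO/.../.XO | (0,0)=-1→XXO/.../.XO; (1,0)=+1→.XO/X../.XO*; (1,1)=+1→.XO/.X./.XO; (1,2)=-1→.XO/..X/.XO; (2,0)=+1→.XO/.../XXO
ply 2, O at .XO/X../.XO | (0,0)=-1→OXO/X../.XO*; (1,1)=-1→.XO/XO./.XO; (1,2)=-1→.XO/X.O/.XO; (2,0)=-1→.XO/X../OXO
ply 3, X at OXO/X../.XO | (1,1)=+1→OXO/XX./.XO*; (1,2)=+1→OXO/X.X/.XO; (2,0)=+1→OXO/X../XXO
ply 4: OXO/XX./.XO is terminal -1 (O); from .XO/.../.XO depth 7

X's best at [.XO/.../.XO]: (1,0)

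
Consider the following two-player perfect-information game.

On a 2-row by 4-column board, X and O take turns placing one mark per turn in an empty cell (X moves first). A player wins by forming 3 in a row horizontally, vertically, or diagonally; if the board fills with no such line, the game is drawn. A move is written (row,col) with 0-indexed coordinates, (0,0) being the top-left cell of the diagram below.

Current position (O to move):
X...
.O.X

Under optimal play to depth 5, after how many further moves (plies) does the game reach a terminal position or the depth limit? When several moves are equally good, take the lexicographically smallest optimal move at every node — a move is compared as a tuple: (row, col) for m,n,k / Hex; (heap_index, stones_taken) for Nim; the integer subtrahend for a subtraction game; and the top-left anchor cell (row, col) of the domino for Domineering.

[X.../.O.X] O move#1: (0,1):+0/XO../.O.X*, (0,2):+0/X.O./.O.X, (0,3):+0/X..O/.O.X, (1,0):+0/X.../OO.X, (1,2):+0/X.../.OOX
[XO../.O.X] X move#2: (0,2):+0/XOX./.O.X*, (0,3):+0/XO.X/.O.X, (1,0):+0/XO../XO.X, (1,2):+0/XO../.OXX
[XOX./.O.X] O move#3: (0,3):+0/XOXO/.O.X*, (1,0):+0/XOX./OO.X, (1,2):+0/XOX./.OOX
[XOXO/.O.X] X move#4: (1,0):+0/XOXO/XO.X*, (1,2):+0/XOXO/.OXX
[XOXO/XO.X] O move#5: (1,2):+0/XOXO/XOOX*
[XOXO/XOOX] end (terminal +0, X#6); searched X.../.O.X to 5

PV length from [X.../.O.X]: 5 plies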